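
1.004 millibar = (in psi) 0.01456. Check: 1 millibar = 100 Pa, so 1.004 millibar = 1.004 * 100 = 100.4 Pa. 1 psi = 6894.7573 Pa, so 100.4 Pa = 100.4 / 6894.7573 = 0.014561789 psi ≈ 0.01456 psi (4 s.f.).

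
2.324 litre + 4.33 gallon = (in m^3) 0.01871. Check: 1 litre = 0.001 m^3, so 2.324 litre = 2.324 * 0.001 = 0.002324 m^3. 1 gallon = 0.0037854118 m^3, so 4.33 gallon = 4.33 * 0.0037854118 = 0.016390833 m^3. Sum: 0.002324 + 0.016390833 = 0.018714833 m^3. Result: 0.018714833 m^3 ≈ 0.01871 m^3 (4 s.f.).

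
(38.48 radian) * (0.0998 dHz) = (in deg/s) 38.48 radian = 38.48 rad. 1 dHz = 0.1 Hz, so 0.0998 dHz = 0.0998 * 0.1 = 0.00998 Hz. Combine: 38.48 rad * 0.00998 Hz = 0.3840304 rad/s. 1 deg/s = 0.017453293 rad/s, so 0.3840304 rad/s = 0.3840304 / 0.017453293 = 22.003321 deg/s ≈ 22 deg/s (4 s.f.). Final answer: 22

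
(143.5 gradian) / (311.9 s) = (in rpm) 1 gradian = 0.015707963 rad, so 143.5 gradian = 143.5 * 0.015707963 = 2.2540927 rad. 311.9 s is already in s. Combine: 2.2540927 rad / 311.9 s = 0.0072269725 rad/s. 1 rpm = 0.10471976 rad/s, so 0.0072269725 rad/s = 0.0072269725 / 0.10471976 = 0.069012504 rpm ≈ 0.06901 rpm (4 s.f.). Final answer: 0.06901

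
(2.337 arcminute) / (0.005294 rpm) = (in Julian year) 1 arcminute = 0.00029088821 rad, so 2.337 arcminute = 2.337 * 0.00029088821 = 0.00067980574 rad. 1 rpm = 0.10471976 rad/s, so 0.005294 rpm = 0.005294 * 0.10471976 = 0.00055438638 rad/s. Combine: 0.00067980574 rad / 0.00055438638 rad/s = 1.226231 s. 1 Julian year = 31557600 s, so 1.226231 s = 1.226231 / 31557600 = 3.8856914e-08 Julian year ≈ 3.886e-08 Julian year (4 s.f.). Final answer: 3.886e-08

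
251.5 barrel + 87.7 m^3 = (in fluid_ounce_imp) 4.494e+06. Check: 1 barrel = 0.15898729 m^3, so 251.5 barrel = 251.5 * 0.15898729 = 39.985305 m^3. 87.7 m^3 is already in m^3. Sum: 39.985305 + 87.7 = 127.6853 m^3. 1 fluid_ounce_imp = 2.8413063e-05 m^3, so 127.6853 m^3 = 127.6853 / 2.8413063e-05 = 4493894.5 fluid_ounce_imp ≈ 4.494e+06 fluid_ounce_imp (4 s.f.).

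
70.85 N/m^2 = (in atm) 0.0006992. Check: 70.85 N/m^2 = 70.85 Pa. 1 atm = 101325 Pa, so 70.85 Pa = 70.85 / 101325 = 0.00069923513 atm ≈ 0.0006992 atm (4 s.f.).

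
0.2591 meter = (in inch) 0.2591 meter = 0.2591 m. 1 inch = 0.0254 m, so 0.2591 m = 0.2591 / 0.0254 = 10.200787 inch ≈ 10.2 inch (4 s.f.). Final answer: 10.2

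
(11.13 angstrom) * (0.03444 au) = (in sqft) 61.72. Check: 1 angstrom = 1e-10 m, so 11.13 angstrom = 11.13 * 1e-10 = 1.113e-09 m. 1 au = 1.4959787e+11 m, so 0.03444 au = 0.03444 * 1.4959787e+11 = 5.1521507e+09 m. Combine: 1.113e-09 m * 5.1521507e+09 m = 5.7343437 m^2. 1 sqft = 0.09290304 m^2, so 5.7343437 m^2 = 5.7343437 / 0.09290304 = 61.723962 sqft ≈ 61.72 sqft (4 s.f.).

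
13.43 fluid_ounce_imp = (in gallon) 1 fluid_ounce_imp = 2.8413063e-05 m^3, so 13.43 fluid_ounce_imp = 13.43 * 2.8413063e-05 = 0.00038158743 m^3. 1 gallon = 0.0037854118 m^3, so 0.00038158743 m^3 = 0.00038158743 / 0.0037854118 = 0.10080473 gallon ≈ 0.1008 gallon (4 s.f.). Final answer: 0.1008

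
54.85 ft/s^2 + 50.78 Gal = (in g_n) 1 ft/s^2 = 0.3048 m/s^2, so 54.85 ft/s^2 = 54.85 * 0.3048 = 16.71828 m/s^2. 1 Gal = 0.01 m/s^2, so 50.78 Gal = 50.78 * 0.01 = 0.5078 m/s^2. Sum: 16.71828 + 0.5078 = 17.22608 m/s^2. 1 g_n = 9.80665 m/s^2, so 17.22608 m/s^2 = 17.22608 / 9.80665 = 1.7565713 g_n ≈ 1.757 g_n (4 s.f.). Final answer: 1.757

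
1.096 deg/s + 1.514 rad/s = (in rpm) 14.64. Check: 1 deg/s = 0.017453293 rad/s, so 1.096 deg/s = 1.096 * 0.017453293 = 0.019128809 rad/s. 1.514 rad/s is already in rad/s. Sum: 0.019128809 + 1.514 = 1.5331288 rad/s. 1 rpm = 0.10471976 rad/s, so 1.5331288 rad/s = 1.5331288 / 0.10471976 = 14.640302 rpm ≈ 14.64 rpm (4 s.f.).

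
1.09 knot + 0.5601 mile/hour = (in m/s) 0.8111. Check: 1 knot = 0.51444444 m/s, so 1.09 knot = 1.09 * 0.51444444 = 0.56074444 m/s. 1 mile/hour = 0.44704 m/s, so 0.5601 mile/hour = 0.5601 * 0.44704 = 0.2503871 m/s. Sum: 0.56074444 + 0.2503871 = 0.81113155 m/s. Result: 0.81113155 m/s ≈ 0.8111 m/s (4 s.f.).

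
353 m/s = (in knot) 1 knot = 0.51444444 m/s, so 353 m/s = 353 / 0.51444444 = 686.17711 knot ≈ 686.2 knot (4 s.f.). Final answer: 686.2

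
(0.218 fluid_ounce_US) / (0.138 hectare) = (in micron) 1 fluid_ounce_US = 2.957353e-05 m^3, so 0.218 fluid_ounce_US = 0.218 * 2.957353e-05 = 6.4470294e-06 m^3. 1 hectare = 10000 m^2, so 0.138 hectare = 0.138 * 10000 = 1380 m^2. Combine: 6.4470294e-06 m^3 / 1380 m^2 = 4.6717605e-09 m. 1 micron = 1e-06 m, so 4.6717605e-09 m = 4.6717605e-09 / 1e-06 = 0.0046717605 micron ≈ 0.004672 micron (4 s.f.). Final answer: 0.004672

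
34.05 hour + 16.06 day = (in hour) 1 hour = 3600 s, so 34.05 hour = 34.05 * 3600 = 122580 s. 1 day = 86400 s, so 16.06 day = 16.06 * 86400 = 1387584 s. Sum: 122580 + 1387584 = 1510164 s. 1 hour = 3600 s, so 1510164 s = 1510164 / 3600 = 419.49 hour ≈ 419.5 hour (4 s.f.). Final answer: 419.5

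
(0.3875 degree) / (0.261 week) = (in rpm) 1 degree = 0.017453293 rad, so 0.3875 degree = 0.3875 * 0.017453293 = 0.0067631509 rad. 1 week = 604800 s, so 0.261 week = 0.261 * 604800 = 157852.8 s. Combine: 0.0067631509 rad / 157852.8 s = 4.2844668e-08 rad/s. 1 rpm = 0.10471976 rad/s, so 4.2844668e-08 rad/s = 4.2844668e-08 / 0.10471976 = 4.0913644e-07 rpm ≈ 4.091e-07 rpm (4 s.f.). Final answer: 4.091e-07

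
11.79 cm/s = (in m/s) 1 cm/s = 0.01 m/s, so 11.79 cm/s = 11.79 * 0.01 = 0.1179 m/s. Result: 0.1179 m/s. Final answer: 0.1179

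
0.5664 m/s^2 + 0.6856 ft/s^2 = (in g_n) 0.07907. Check: 0.5664 m/s^2 is already in m/s^2. 1 ft/s^2 = 0.3048 m/s^2, so 0.6856 ft/s^2 = 0.6856 * 0.3048 = 0.20897088 m/s^2. Sum: 0.5664 + 0.20897088 = 0.77537088 m/s^2. 1 g_n = 9.80665 m/s^2, so 0.77537088 m/s^2 = 0.77537088 / 9.80665 = 0.079065826 g_n ≈ 0.07907 g_n (4 s.f.).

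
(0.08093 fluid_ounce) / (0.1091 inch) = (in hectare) 1 fluid_ounce = 2.957353e-05 m^3, so 0.08093 fluid_ounce = 0.08093 * 2.957353e-05 = 2.3933857e-06 m^3. 1 inch = 0.0254 m, so 0.1091 inch = 0.1091 * 0.0254 = 0.00277114 m. Combine: 2.3933857e-06 m^3 / 0.00277114 m = 0.00086368273 m^2. 1 hectare = 10000 m^2, so 0.00086368273 m^2 = 0.00086368273 / 10000 = 8.6368273e-08 hectare ≈ 8.637e-08 hectare (4 s.f.). Final answer: 8.637e-08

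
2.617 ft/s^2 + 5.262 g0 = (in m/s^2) 1 ft/s^2 = 0.3048 m/s^2, so 2.617 ft/s^2 = 2.617 * 0.3048 = 0.7976616 m/s^2. 1 g0 = 9.80665 m/s^2, so 5.262 g0 = 5.262 * 9.80665 = 51.602592 m/s^2. Sum: 0.7976616 + 51.602592 = 52.400254 m/s^2. Result: 52.400254 m/s^2 ≈ 52.4 m/s^2 (4 s.f.). Final answer: 52.4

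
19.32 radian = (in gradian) 1230. Check: 19.32 radian = 19.32 rad. 1 gradian = 0.015707963 rad, so 19.32 rad = 19.32 / 0.015707963 = 1229.9494 gradian ≈ 1230 gradian (4 s.f.).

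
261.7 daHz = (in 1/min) 1.57e+05. Check: 1 daHz = 10 Hz, so 261.7 daHz = 261.7 * 10 = 2617 Hz. 1 1/min = 0.016666667 Hz, so 2617 Hz = 2617 / 0.016666667 = 157020 1/min ≈ 1.57e+05 1/min (4 s.f.).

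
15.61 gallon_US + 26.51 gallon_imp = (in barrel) 1.13. Check: 1 gallon_US = 0.0037854118 m^3, so 15.61 gallon_US = 15.61 * 0.0037854118 = 0.059090278 m^3. 1 gallon_imp = 0.00454609 m^3, so 26.51 gallon_imp = 26.51 * 0.00454609 = 0.12051685 m^3. Sum: 0.059090278 + 0.12051685 = 0.17960712 m^3. 1 barrel = 0.15898729 m^3, so 0.17960712 m^3 = 0.17960712 / 0.15898729 = 1.1296948 barrel ≈ 1.13 barrel (4 s.f.).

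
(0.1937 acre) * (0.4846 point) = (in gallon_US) 1 acre = 4046.8564 m^2, so 0.1937 acre = 0.1937 * 4046.8564 = 783.87609 m^2. 1 point = 0.00035277778 m, so 0.4846 point = 0.4846 * 0.00035277778 = 0.00017095611 m. Combine: 783.87609 m^2 * 0.00017095611 m = 0.13400841 m^3. 1 gallon_US = 0.0037854118 m^3, so 0.13400841 m^3 = 0.13400841 / 0.0037854118 = 35.401276 gallon_US ≈ 35.4 gallon_US (4 s.f.). Final answer: 35.4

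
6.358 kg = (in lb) 14.02. Check: 1 lb = 0.45359237 kg, so 6.358 kg = 6.358 / 0.45359237 = 14.016991 lb ≈ 14.02 lb (4 s.f.).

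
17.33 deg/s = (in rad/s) 0.3025. Check: 1 deg/s = 0.017453293 rad/s, so 17.33 deg/s = 17.33 * 0.017453293 = 0.30246556 rad/s. Result: 0.30246556 rad/s ≈ 0.3025 rad/s (4 s.f.).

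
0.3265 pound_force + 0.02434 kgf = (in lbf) 1 pound_force = 4.4482216 N, so 0.3265 pound_force = 0.3265 * 4.4482216 = 1.4523444 N. 1 kgf = 9.80665 N, so 0.02434 kgf = 0.02434 * 9.80665 = 0.23869386 N. Sum: 1.4523444 + 0.23869386 = 1.6910382 N. 1 lbf = 4.4482216 N, so 1.6910382 N = 1.6910382 / 4.4482216 = 0.38016051 lbf ≈ 0.3802 lbf (4 s.f.). Final answer: 0.3802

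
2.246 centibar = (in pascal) 2246. Check: 1 centibar = 1000 Pa, so 2.246 centibar = 2.246 * 1000 = 2246 Pa. 2246 Pa = 2246 pascal.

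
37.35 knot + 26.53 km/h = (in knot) 1 knot = 0.51444444 m/s, so 37.35 knot = 37.35 * 0.51444444 = 19.2145 m/s. 1 km/h = 0.27777778 m/s, so 26.53 km/h = 26.53 * 0.27777778 = 7.3694444 m/s. Sum: 19.2145 + 7.3694444 = 26.583944 m/s. 1 knot = 0.51444444 m/s, so 26.583944 m/s = 26.583944 / 0.51444444 = 51.675054 knot ≈ 51.68 knot (4 s.f.). Final answer: 51.68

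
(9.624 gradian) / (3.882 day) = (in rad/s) 1 gradian = 0.015707963 rad, so 9.624 gradian = 9.624 * 0.015707963 = 0.15117344 rad. 1 day = 86400 s, so 3.882 day = 3.882 * 86400 = 335404.8 s. Combine: 0.15117344 rad / 335404.8 s = 4.5071937e-07 rad/s. Result: 4.5071937e-07 rad/s ≈ 4.507e-07 rad/s (4 s.f.). Final answer: 4.507e-07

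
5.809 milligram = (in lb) 1 milligram = 1e-06 kg, so 5.809 milligram = 5.809 * 1e-06 = 5.809e-06 kg. 1 lb = 0.45359237 kg, so 5.809e-06 kg = 5.809e-06 / 0.45359237 = 1.2806653e-05 lb ≈ 1.281e-05 lb (4 s.f.). Final answer: 1.281e-05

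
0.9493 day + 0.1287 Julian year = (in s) 4.143e+06. Check: 1 day = 86400 s, so 0.9493 day = 0.9493 * 86400 = 82019.52 s. 1 Julian year = 31557600 s, so 0.1287 Julian year = 0.1287 * 31557600 = 4061463.1 s. Sum: 82019.52 + 4061463.1 = 4143482.6 s. Result: 4143482.6 s ≈ 4.143e+06 s (4 s.f.).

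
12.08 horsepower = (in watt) 9008. Check: 1 horsepower = 745.69987 W, so 12.08 horsepower = 12.08 * 745.69987 = 9008.0544 W. 9008.0544 W = 9008.0544 watt ≈ 9008 watt (4 s.f.).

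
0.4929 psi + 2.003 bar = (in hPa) 1 psi = 6894.7573 Pa, so 0.4929 psi = 0.4929 * 6894.7573 = 3398.4259 Pa. 1 bar = 100000 Pa, so 2.003 bar = 2.003 * 100000 = 200300 Pa. Sum: 3398.4259 + 200300 = 203698.43 Pa. 1 hPa = 100 Pa, so 203698.43 Pa = 203698.43 / 100 = 2036.9843 hPa ≈ 2037 hPa (4 s.f.). Final answer: 2037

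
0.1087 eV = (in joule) 1.742e-20. Check: 1 eV = 1.6021766e-19 J, so 0.1087 eV = 0.1087 * 1.6021766e-19 = 1.741566e-20 J. 1.741566e-20 J = 1.741566e-20 joule ≈ 1.742e-20 joule (4 s.f.).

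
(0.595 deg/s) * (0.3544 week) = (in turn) 354.3. Check: 1 deg/s = 0.017453293 rad/s, so 0.595 deg/s = 0.595 * 0.017453293 = 0.010384709 rad/s. 1 week = 604800 s, so 0.3544 week = 0.3544 * 604800 = 214341.12 s. Combine: 0.010384709 rad/s * 214341.12 s = 2225.8702 rad. 1 turn = 6.2831853 rad, so 2225.8702 rad = 2225.8702 / 6.2831853 = 354.25824 turn ≈ 354.3 turn (4 s.f.).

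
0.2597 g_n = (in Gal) 1 g_n = 9.80665 m/s^2, so 0.2597 g_n = 0.2597 * 9.80665 = 2.546787 m/s^2. 1 Gal = 0.01 m/s^2, so 2.546787 m/s^2 = 2.546787 / 0.01 = 254.6787 Gal ≈ 254.7 Gal (4 s.f.). Final answer: 254.7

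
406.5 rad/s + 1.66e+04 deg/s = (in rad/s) 696.2. Check: 406.5 rad/s is already in rad/s. 1 deg/s = 0.017453293 rad/s, so 1.66e+04 deg/s = 1.66e+04 * 0.017453293 = 289.72466 rad/s. Sum: 406.5 + 289.72466 = 696.22466 rad/s. Result: 696.22466 rad/s ≈ 696.2 rad/s (4 s.f.).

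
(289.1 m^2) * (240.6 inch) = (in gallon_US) 289.1 m^2 is already in m^2. 1 inch = 0.0254 m, so 240.6 inch = 240.6 * 0.0254 = 6.11124 m. Combine: 289.1 m^2 * 6.11124 m = 1766.7595 m^3. 1 gallon_US = 0.0037854118 m^3, so 1766.7595 m^3 = 1766.7595 / 0.0037854118 = 466728.48 gallon_US ≈ 4.667e+05 gallon_US (4 s.f.). Final answer: 4.667e+05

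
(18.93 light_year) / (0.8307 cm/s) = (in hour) 5.989e+15. Check: 1 light_year = 9.4607305e+15 m, so 18.93 light_year = 18.93 * 9.4607305e+15 = 1.7909163e+17 m. 1 cm/s = 0.01 m/s, so 0.8307 cm/s = 0.8307 * 0.01 = 0.008307 m/s. Combine: 1.7909163e+17 m / 0.008307 m/s = 2.1559122e+19 s. 1 hour = 3600 s, so 2.1559122e+19 s = 2.1559122e+19 / 3600 = 5.988645e+15 hour ≈ 5.989e+15 hour (4 s.f.).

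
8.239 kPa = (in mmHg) 1 kPa = 1000 Pa, so 8.239 kPa = 8.239 * 1000 = 8239 Pa. 1 mmHg = 133.32237 Pa, so 8239 Pa = 8239 / 133.32237 = 61.797582 mmHg ≈ 61.8 mmHg (4 s.f.). Final answer: 61.8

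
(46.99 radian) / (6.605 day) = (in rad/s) 8.234e-05. Check: 46.99 radian = 46.99 rad. 1 day = 86400 s, so 6.605 day = 6.605 * 86400 = 570672 s. Combine: 46.99 rad / 570672 s = 8.234152e-05 rad/s. Result: 8.234152e-05 rad/s ≈ 8.234e-05 rad/s (4 s.f.).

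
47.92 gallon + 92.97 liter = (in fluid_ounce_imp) 1 gallon = 0.0037854118 m^3, so 47.92 gallon = 47.92 * 0.0037854118 = 0.18139693 m^3. 1 liter = 0.001 m^3, so 92.97 liter = 92.97 * 0.001 = 0.09297 m^3. Sum: 0.18139693 + 0.09297 = 0.27436693 m^3. 1 fluid_ounce_imp = 2.8413063e-05 m^3, so 0.27436693 m^3 = 0.27436693 / 2.8413063e-05 = 9656.3661 fluid_ounce_imp ≈ 9656 fluid_ounce_imp (4 s.f.). Final answer: 9656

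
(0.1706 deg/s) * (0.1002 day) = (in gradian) 1 deg/s = 0.017453293 rad/s, so 0.1706 deg/s = 0.1706 * 0.017453293 = 0.0029775317 rad/s. 1 day = 86400 s, so 0.1002 day = 0.1002 * 86400 = 8657.28 s. Combine: 0.0029775317 rad/s * 8657.28 s = 25.777326 rad. 1 gradian = 0.015707963 rad, so 25.777326 rad = 25.777326 / 0.015707963 = 1641.0355 gradian ≈ 1641 gradian (4 s.f.). Final answer: 1641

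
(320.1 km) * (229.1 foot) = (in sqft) 1 km = 1000 m, so 320.1 km = 320.1 * 1000 = 320100 m. 1 foot = 0.3048 m, so 229.1 foot = 229.1 * 0.3048 = 69.82968 m. Combine: 320100 m * 69.82968 m = 22352481 m^2. 1 sqft = 0.09290304 m^2, so 22352481 m^2 = 22352481 / 0.09290304 = 2.406001e+08 sqft ≈ 2.406e+08 sqft (4 s.f.). Final answer: 2.406e+08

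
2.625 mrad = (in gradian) 0.1671. Check: 1 mrad = 0.001 rad, so 2.625 mrad = 2.625 * 0.001 = 0.002625 rad. 1 gradian = 0.015707963 rad, so 0.002625 rad = 0.002625 / 0.015707963 = 0.16711269 gradian ≈ 0.1671 gradian (4 s.f.).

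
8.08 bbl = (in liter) 1285. Check: 1 bbl = 0.15898729 m^3, so 8.08 bbl = 8.08 * 0.15898729 = 1.2846173 m^3. 1 liter = 0.001 m^3, so 1.2846173 m^3 = 1.2846173 / 0.001 = 1284.6173 liter ≈ 1285 liter (4 s.f.).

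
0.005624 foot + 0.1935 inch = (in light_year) 1 foot = 0.3048 m, so 0.005624 foot = 0.005624 * 0.3048 = 0.0017141952 m. 1 inch = 0.0254 m, so 0.1935 inch = 0.1935 * 0.0254 = 0.0049149 m. Sum: 0.0017141952 + 0.0049149 = 0.0066290952 m. 1 light_year = 9.4607305e+15 m, so 0.0066290952 m = 0.0066290952 / 9.4607305e+15 = 7.0069592e-19 light_year ≈ 7.007e-19 light_year (4 s.f.). Final answer: 7.007e-19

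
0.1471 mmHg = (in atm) 1 mmHg = 133.32237 Pa, so 0.1471 mmHg = 0.1471 * 133.32237 = 19.61172 Pa. 1 atm = 101325 Pa, so 19.61172 Pa = 19.61172 / 101325 = 0.00019355263 atm ≈ 0.0001936 atm (4 s.f.). Final answer: 0.0001936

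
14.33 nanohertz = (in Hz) 1 nanohertz = 1e-09 Hz, so 14.33 nanohertz = 14.33 * 1e-09 = 1.433e-08 Hz. Result: 1.433e-08 Hz. Final answer: 1.433e-08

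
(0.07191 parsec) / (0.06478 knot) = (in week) 1.101e+11. Check: 1 parsec = 3.0856776e+16 m, so 0.07191 parsec = 0.07191 * 3.0856776e+16 = 2.2189107e+15 m. 1 knot = 0.51444444 m/s, so 0.06478 knot = 0.06478 * 0.51444444 = 0.033325711 m/s. Combine: 2.2189107e+15 m / 0.033325711 m/s = 6.6582548e+16 s. 1 week = 604800 s, so 6.6582548e+16 s = 6.6582548e+16 / 604800 = 1.1009019e+11 week ≈ 1.101e+11 week (4 s.f.).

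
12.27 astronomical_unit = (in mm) 1.836e+15. Check: 1 astronomical_unit = 1.4959787e+11 m, so 12.27 astronomical_unit = 12.27 * 1.4959787e+11 = 1.8355659e+12 m. 1 mm = 0.001 m, so 1.8355659e+12 m = 1.8355659e+12 / 0.001 = 1.8355659e+15 mm ≈ 1.836e+15 mm (4 s.f.).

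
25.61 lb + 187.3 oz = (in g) 1.693e+04. Check: 1 lb = 0.45359237 kg, so 25.61 lb = 25.61 * 0.45359237 = 11.616501 kg. 1 oz = 0.028349523 kg, so 187.3 oz = 187.3 * 0.028349523 = 5.3098657 kg. Sum: 11.616501 + 5.3098657 = 16.926366 kg. 1 g = 0.001 kg, so 16.926366 kg = 16.926366 / 0.001 = 16926.366 g ≈ 1.693e+04 g (4 s.f.).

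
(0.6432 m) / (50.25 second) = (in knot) 0.02488. Check: 0.6432 m is already in m. 50.25 second = 50.25 s. Combine: 0.6432 m / 50.25 s = 0.0128 m/s. 1 knot = 0.51444444 m/s, so 0.0128 m/s = 0.0128 / 0.51444444 = 0.02488121 knot ≈ 0.02488 knot (4 s.f.).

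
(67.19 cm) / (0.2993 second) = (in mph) 5.022. Check: 1 cm = 0.01 m, so 67.19 cm = 67.19 * 0.01 = 0.6719 m. 0.2993 second = 0.2993 s. Combine: 0.6719 m / 0.2993 s = 2.2449048 m/s. 1 mph = 0.44704 m/s, so 2.2449048 m/s = 2.2449048 / 0.44704 = 5.021709 mph ≈ 5.022 mph (4 s.f.).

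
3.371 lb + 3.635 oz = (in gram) 1 lb = 0.45359237 kg, so 3.371 lb = 3.371 * 0.45359237 = 1.5290599 kg. 1 oz = 0.028349523 kg, so 3.635 oz = 3.635 * 0.028349523 = 0.10305052 kg. Sum: 1.5290599 + 0.10305052 = 1.6321104 kg. 1 gram = 0.001 kg, so 1.6321104 kg = 1.6321104 / 0.001 = 1632.1104 gram ≈ 1632 gram (4 s.f.). Final answer: 1632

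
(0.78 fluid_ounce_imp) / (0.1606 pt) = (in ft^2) 4.211. Check: 1 fluid_ounce_imp = 2.8413063e-05 m^3, so 0.78 fluid_ounce_imp = 0.78 * 2.8413063e-05 = 2.2162189e-05 m^3. 1 pt = 0.00035277778 m, so 0.1606 pt = 0.1606 * 0.00035277778 = 5.6656111e-05 m. Combine: 2.2162189e-05 m^3 / 5.6656111e-05 m = 0.39117031 m^2. 1 ft^2 = 0.09290304 m^2, so 0.39117031 m^2 = 0.39117031 / 0.09290304 = 4.2105222 ft^2 ≈ 4.211 ft^2 (4 s.f.).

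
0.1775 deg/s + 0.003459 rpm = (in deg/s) 1 deg/s = 0.017453293 rad/s, so 0.1775 deg/s = 0.1775 * 0.017453293 = 0.0030979594 rad/s. 1 rpm = 0.10471976 rad/s, so 0.003459 rpm = 0.003459 * 0.10471976 = 0.00036222563 rad/s. Sum: 0.0030979594 + 0.00036222563 = 0.0034601851 rad/s. 1 deg/s = 0.017453293 rad/s, so 0.0034601851 rad/s = 0.0034601851 / 0.017453293 = 0.198254 deg/s ≈ 0.1983 deg/s (4 s.f.). Final answer: 0.1983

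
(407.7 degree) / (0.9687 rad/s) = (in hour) 1 degree = 0.017453293 rad, so 407.7 degree = 407.7 * 0.017453293 = 7.1157074 rad. 0.9687 rad/s is already in rad/s. Combine: 7.1157074 rad / 0.9687 rad/s = 7.3456254 s. 1 hour = 3600 s, so 7.3456254 s = 7.3456254 / 3600 = 0.0020404515 hour ≈ 0.00204 hour (4 s.f.). Final answer: 0.00204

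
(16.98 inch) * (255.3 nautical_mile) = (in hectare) 20.39. Check: 1 inch = 0.0254 m, so 16.98 inch = 16.98 * 0.0254 = 0.431292 m. 1 nautical_mile = 1852 m, so 255.3 nautical_mile = 255.3 * 1852 = 472815.6 m. Combine: 0.431292 m * 472815.6 m = 203921.59 m^2. 1 hectare = 10000 m^2, so 203921.59 m^2 = 203921.59 / 10000 = 20.392159 hectare ≈ 20.39 hectare (4 s.f.).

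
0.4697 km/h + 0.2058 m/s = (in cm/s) 33.63. Check: 1 km/h = 0.27777778 m/s, so 0.4697 km/h = 0.4697 * 0.27777778 = 0.13047222 m/s. 0.2058 m/s is already in m/s. Sum: 0.13047222 + 0.2058 = 0.33627222 m/s. 1 cm/s = 0.01 m/s, so 0.33627222 m/s = 0.33627222 / 0.01 = 33.627222 cm/s ≈ 33.63 cm/s (4 s.f.).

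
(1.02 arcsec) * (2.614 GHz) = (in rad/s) 1.293e+04. Check: 1 arcsec = 4.8481368e-06 rad, so 1.02 arcsec = 1.02 * 4.8481368e-06 = 4.9450995e-06 rad. 1 GHz = 1e+09 Hz, so 2.614 GHz = 2.614 * 1e+09 = 2.614e+09 Hz. Combine: 4.9450995e-06 rad * 2.614e+09 Hz = 12926.49 rad/s. Result: 12926.49 rad/s ≈ 1.293e+04 rad/s (4 s.f.).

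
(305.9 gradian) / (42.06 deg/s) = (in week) 1.082e-05. Check: 1 gradian = 0.015707963 rad, so 305.9 gradian = 305.9 * 0.015707963 = 4.805066 rad. 1 deg/s = 0.017453293 rad/s, so 42.06 deg/s = 42.06 * 0.017453293 = 0.73408548 rad/s. Combine: 4.805066 rad / 0.73408548 rad/s = 6.5456491 s. 1 week = 604800 s, so 6.5456491 s = 6.5456491 / 604800 = 1.0822832e-05 week ≈ 1.082e-05 week (4 s.f.).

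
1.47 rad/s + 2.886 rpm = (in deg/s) 1.47 rad/s is already in rad/s. 1 rpm = 0.10471976 rad/s, so 2.886 rpm = 2.886 * 0.10471976 = 0.30222121 rad/s. Sum: 1.47 + 0.30222121 = 1.7722212 rad/s. 1 deg/s = 0.017453293 rad/s, so 1.7722212 rad/s = 1.7722212 / 0.017453293 = 101.5408 deg/s ≈ 101.5 deg/s (4 s.f.). Final answer: 101.5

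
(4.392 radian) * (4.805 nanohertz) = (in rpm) 4.392 radian = 4.392 rad. 1 nanohertz = 1e-09 Hz, so 4.805 nanohertz = 4.805 * 1e-09 = 4.805e-09 Hz. Combine: 4.392 rad * 4.805e-09 Hz = 2.110356e-08 rad/s. 1 rpm = 0.10471976 rad/s, so 2.110356e-08 rad/s = 2.110356e-08 / 0.10471976 = 2.0152415e-07 rpm ≈ 2.015e-07 rpm (4 s.f.). Final answer: 2.015e-07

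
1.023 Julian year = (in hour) 8968. Check: 1 Julian year = 31557600 s, so 1.023 Julian year = 1.023 * 31557600 = 32283425 s. 1 hour = 3600 s, so 32283425 s = 32283425 / 3600 = 8967.618 hour ≈ 8968 hour (4 s.f.).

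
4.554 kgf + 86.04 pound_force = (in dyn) 1 kgf = 9.80665 N, so 4.554 kgf = 4.554 * 9.80665 = 44.659484 N. 1 pound_force = 4.4482216 N, so 86.04 pound_force = 86.04 * 4.4482216 = 382.72499 N. Sum: 44.659484 + 382.72499 = 427.38447 N. 1 dyn = 1e-05 N, so 427.38447 N = 427.38447 / 1e-05 = 42738447 dyn ≈ 4.274e+07 dyn (4 s.f.). Final answer: 4.274e+07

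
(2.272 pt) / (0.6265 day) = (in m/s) 1.481e-08. Check: 1 pt = 0.00035277778 m, so 2.272 pt = 2.272 * 0.00035277778 = 0.00080151111 m. 1 day = 86400 s, so 0.6265 day = 0.6265 * 86400 = 54129.6 s. Combine: 0.00080151111 m / 54129.6 s = 1.4807261e-08 m/s. Result: 1.4807261e-08 m/s ≈ 1.481e-08 m/s (4 s.f.).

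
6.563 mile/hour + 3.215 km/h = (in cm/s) 382.7. Check: 1 mile/hour = 0.44704 m/s, so 6.563 mile/hour = 6.563 * 0.44704 = 2.9339235 m/s. 1 km/h = 0.27777778 m/s, so 3.215 km/h = 3.215 * 0.27777778 = 0.89305556 m/s. Sum: 2.9339235 + 0.89305556 = 3.8269791 m/s. 1 cm/s = 0.01 m/s, so 3.8269791 m/s = 3.8269791 / 0.01 = 382.69791 cm/s ≈ 382.7 cm/s (4 s.f.).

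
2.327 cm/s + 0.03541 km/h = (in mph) 1 cm/s = 0.01 m/s, so 2.327 cm/s = 2.327 * 0.01 = 0.02327 m/s. 1 km/h = 0.27777778 m/s, so 0.03541 km/h = 0.03541 * 0.27777778 = 0.0098361111 m/s. Sum: 0.02327 + 0.0098361111 = 0.033106111 m/s. 1 mph = 0.44704 m/s, so 0.033106111 m/s = 0.033106111 / 0.44704 = 0.074056261 mph ≈ 0.07406 mph (4 s.f.). Final answer: 0.07406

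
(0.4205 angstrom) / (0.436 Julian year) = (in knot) 5.941e-18. Check: 1 angstrom = 1e-10 m, so 0.4205 angstrom = 0.4205 * 1e-10 = 4.205e-11 m. 1 Julian year = 31557600 s, so 0.436 Julian year = 0.436 * 31557600 = 13759114 s. Combine: 4.205e-11 m / 13759114 s = 3.0561562e-18 m/s. 1 knot = 0.51444444 m/s, so 3.0561562e-18 m/s = 3.0561562e-18 / 0.51444444 = 5.9406924e-18 knot ≈ 5.941e-18 knot (4 s.f.).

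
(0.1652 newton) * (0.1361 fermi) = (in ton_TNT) 5.374e-27. Check: 0.1652 newton = 0.1652 N. 1 fermi = 1e-15 m, so 0.1361 fermi = 0.1361 * 1e-15 = 1.361e-16 m. Combine: 0.1652 N * 1.361e-16 m = 2.248372e-17 J. 1 ton_TNT = 4.184e+09 J, so 2.248372e-17 J = 2.248372e-17 / 4.184e+09 = 5.373738e-27 ton_TNT ≈ 5.374e-27 ton_TNT (4 s.f.).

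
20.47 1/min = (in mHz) 1 1/min = 0.016666667 Hz, so 20.47 1/min = 20.47 * 0.016666667 = 0.34116667 Hz. 1 mHz = 0.001 Hz, so 0.34116667 Hz = 0.34116667 / 0.001 = 341.16667 mHz ≈ 341.2 mHz (4 s.f.). Final answer: 341.2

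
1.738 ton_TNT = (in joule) 7.272e+09. Check: 1 ton_TNT = 4.184e+09 J, so 1.738 ton_TNT = 1.738 * 4.184e+09 = 7.271792e+09 J. 7.271792e+09 J = 7.271792e+09 joule ≈ 7.272e+09 joule (4 s.f.).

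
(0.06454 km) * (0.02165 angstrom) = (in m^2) 1.397e-10. Check: 1 km = 1000 m, so 0.06454 km = 0.06454 * 1000 = 64.54 m. 1 angstrom = 1e-10 m, so 0.02165 angstrom = 0.02165 * 1e-10 = 2.165e-12 m. Combine: 64.54 m * 2.165e-12 m = 1.397291e-10 m^2. Result: 1.397291e-10 m^2 ≈ 1.397e-10 m^2 (4 s.f.).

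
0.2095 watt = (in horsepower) 0.0002809. Check: 0.2095 watt = 0.2095 W. 1 horsepower = 745.69987 W, so 0.2095 W = 0.2095 / 745.69987 = 0.00028094413 horsepower ≈ 0.0002809 horsepower (4 s.f.).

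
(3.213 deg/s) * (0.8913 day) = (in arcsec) 1 deg/s = 0.017453293 rad/s, so 3.213 deg/s = 3.213 * 0.017453293 = 0.056077429 rad/s. 1 day = 86400 s, so 0.8913 day = 0.8913 * 86400 = 77008.32 s. Combine: 0.056077429 rad/s * 77008.32 s = 4318.4286 rad. 1 arcsec = 4.8481368e-06 rad, so 4318.4286 rad = 4318.4286 / 4.8481368e-06 = 8.9073984e+08 arcsec ≈ 8.907e+08 arcsec (4 s.f.). Final answer: 8.907e+08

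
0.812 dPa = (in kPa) 1 dPa = 0.1 Pa, so 0.812 dPa = 0.812 * 0.1 = 0.0812 Pa. 1 kPa = 1000 Pa, so 0.0812 Pa = 0.0812 / 1000 = 8.12e-05 kPa. Final answer: 8.12e-05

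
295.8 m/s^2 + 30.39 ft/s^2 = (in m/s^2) 305.1. Check: 295.8 m/s^2 is already in m/s^2. 1 ft/s^2 = 0.3048 m/s^2, so 30.39 ft/s^2 = 30.39 * 0.3048 = 9.262872 m/s^2. Sum: 295.8 + 9.262872 = 305.06287 m/s^2. Result: 305.06287 m/s^2 ≈ 305.1 m/s^2 (4 s.f.).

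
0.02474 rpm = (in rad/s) 0.002591. Check: 1 rpm = 0.10471976 rad/s, so 0.02474 rpm = 0.02474 * 0.10471976 = 0.0025907667 rad/s. Result: 0.0025907667 rad/s ≈ 0.002591 rad/s (4 s.f.).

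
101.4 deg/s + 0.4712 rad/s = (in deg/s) 128.4. Check: 1 deg/s = 0.017453293 rad/s, so 101.4 deg/s = 101.4 * 0.017453293 = 1.7697639 rad/s. 0.4712 rad/s is already in rad/s. Sum: 1.7697639 + 0.4712 = 2.2409639 rad/s. 1 deg/s = 0.017453293 rad/s, so 2.2409639 rad/s = 2.2409639 / 0.017453293 = 128.39777 deg/s ≈ 128.4 deg/s (4 s.f.).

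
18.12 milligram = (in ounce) 1 milligram = 1e-06 kg, so 18.12 milligram = 18.12 * 1e-06 = 1.812e-05 kg. 1 ounce = 0.028349523 kg, so 1.812e-05 kg = 1.812e-05 / 0.028349523 = 0.00063916419 ounce ≈ 0.0006392 ounce (4 s.f.). Final answer: 0.0006392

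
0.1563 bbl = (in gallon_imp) 1 bbl = 0.15898729 m^3, so 0.1563 bbl = 0.1563 * 0.15898729 = 0.024849714 m^3. 1 gallon_imp = 0.00454609 m^3, so 0.024849714 m^3 = 0.024849714 / 0.00454609 = 5.466173 gallon_imp ≈ 5.466 gallon_imp (4 s.f.). Final answer: 5.466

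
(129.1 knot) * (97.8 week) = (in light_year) 4.152e-07. Check: 1 knot = 0.51444444 m/s, so 129.1 knot = 129.1 * 0.51444444 = 66.414778 m/s. 1 week = 604800 s, so 97.8 week = 97.8 * 604800 = 59149440 s. Combine: 66.414778 m/s * 59149440 s = 3.9283969e+09 m. 1 light_year = 9.4607305e+15 m, so 3.9283969e+09 m = 3.9283969e+09 / 9.4607305e+15 = 4.1523188e-07 light_year ≈ 4.152e-07 light_year (4 s.f.).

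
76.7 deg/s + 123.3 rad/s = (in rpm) 1 deg/s = 0.017453293 rad/s, so 76.7 deg/s = 76.7 * 0.017453293 = 1.3386675 rad/s. 123.3 rad/s is already in rad/s. Sum: 1.3386675 + 123.3 = 124.63867 rad/s. 1 rpm = 0.10471976 rad/s, so 124.63867 rad/s = 124.63867 / 0.10471976 = 1190.2116 rpm ≈ 1190 rpm (4 s.f.). Final answer: 1190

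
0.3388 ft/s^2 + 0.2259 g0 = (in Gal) 231.9. Check: 1 ft/s^2 = 0.3048 m/s^2, so 0.3388 ft/s^2 = 0.3388 * 0.3048 = 0.10326624 m/s^2. 1 g0 = 9.80665 m/s^2, so 0.2259 g0 = 0.2259 * 9.80665 = 2.2153222 m/s^2. Sum: 0.10326624 + 2.2153222 = 2.3185885 m/s^2. 1 Gal = 0.01 m/s^2, so 2.3185885 m/s^2 = 2.3185885 / 0.01 = 231.85885 Gal ≈ 231.9 Gal (4 s.f.).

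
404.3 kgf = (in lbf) 891.3. Check: 1 kgf = 9.80665 N, so 404.3 kgf = 404.3 * 9.80665 = 3964.8286 N. 1 lbf = 4.4482216 N, so 3964.8286 N = 3964.8286 / 4.4482216 = 891.32893 lbf ≈ 891.3 lbf (4 s.f.).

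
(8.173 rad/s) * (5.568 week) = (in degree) 1.577e+09. Check: 8.173 rad/s is already in rad/s. 1 week = 604800 s, so 5.568 week = 5.568 * 604800 = 3367526.4 s. Combine: 8.173 rad/s * 3367526.4 s = 27522793 rad. 1 degree = 0.017453293 rad, so 27522793 rad = 27522793 / 0.017453293 = 1.5769399e+09 degree ≈ 1.577e+09 degree (4 s.f.).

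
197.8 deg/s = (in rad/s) 3.452. Check: 1 deg/s = 0.017453293 rad/s, so 197.8 deg/s = 197.8 * 0.017453293 = 3.4522613 rad/s. Result: 3.4522613 rad/s ≈ 3.452 rad/s (4 s.f.).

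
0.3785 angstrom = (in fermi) 1 angstrom = 1e-10 m, so 0.3785 angstrom = 0.3785 * 1e-10 = 3.785e-11 m. 1 fermi = 1e-15 m, so 3.785e-11 m = 3.785e-11 / 1e-15 = 37850 fermi ≈ 3.785e+04 fermi (4 s.f.). Final answer: 3.785e+04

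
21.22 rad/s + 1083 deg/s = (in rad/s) 21.22 rad/s is already in rad/s. 1 deg/s = 0.017453293 rad/s, so 1083 deg/s = 1083 * 0.017453293 = 18.901916 rad/s. Sum: 21.22 + 18.901916 = 40.121916 rad/s. Result: 40.121916 rad/s ≈ 40.12 rad/s (4 s.f.). Final answer: 40.12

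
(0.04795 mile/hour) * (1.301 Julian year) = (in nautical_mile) 475.2. Check: 1 mile/hour = 0.44704 m/s, so 0.04795 mile/hour = 0.04795 * 0.44704 = 0.021435568 m/s. 1 Julian year = 31557600 s, so 1.301 Julian year = 1.301 * 31557600 = 41056438 s. Combine: 0.021435568 m/s * 41056438 s = 880068.06 m. 1 nautical_mile = 1852 m, so 880068.06 m = 880068.06 / 1852 = 475.19874 nautical_mile ≈ 475.2 nautical_mile (4 s.f.).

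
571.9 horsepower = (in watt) 4.265e+05. Check: 1 horsepower = 745.69987 W, so 571.9 horsepower = 571.9 * 745.69987 = 426465.76 W. 426465.76 W = 426465.76 watt ≈ 4.265e+05 watt (4 s.f.).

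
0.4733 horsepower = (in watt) 1 horsepower = 745.69987 W, so 0.4733 horsepower = 0.4733 * 745.69987 = 352.93975 W. 352.93975 W = 352.93975 watt ≈ 352.9 watt (4 s.f.). Final answer: 352.9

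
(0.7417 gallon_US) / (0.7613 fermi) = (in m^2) 3.688e+12. Check: 1 gallon_US = 0.0037854118 m^3, so 0.7417 gallon_US = 0.7417 * 0.0037854118 = 0.0028076399 m^3. 1 fermi = 1e-15 m, so 0.7613 fermi = 0.7613 * 1e-15 = 7.613e-16 m. Combine: 0.0028076399 m^3 / 7.613e-16 m = 3.6879547e+12 m^2. Result: 3.6879547e+12 m^2 ≈ 3.688e+12 m^2 (4 s.f.).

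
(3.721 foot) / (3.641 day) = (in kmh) 1.298e-05. Check: 1 foot = 0.3048 m, so 3.721 foot = 3.721 * 0.3048 = 1.1341608 m. 1 day = 86400 s, so 3.641 day = 3.641 * 86400 = 314582.4 s. Combine: 1.1341608 m / 314582.4 s = 3.6052901e-06 m/s. 1 kmh = 0.27777778 m/s, so 3.6052901e-06 m/s = 3.6052901e-06 / 0.27777778 = 1.2979044e-05 kmh ≈ 1.298e-05 kmh (4 s.f.).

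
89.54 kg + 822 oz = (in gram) 89.54 kg is already in kg. 1 oz = 0.028349523 kg, so 822 oz = 822 * 0.028349523 = 23.303308 kg. Sum: 89.54 + 23.303308 = 112.84331 kg. 1 gram = 0.001 kg, so 112.84331 kg = 112.84331 / 0.001 = 112843.31 gram ≈ 1.128e+05 gram (4 s.f.). Final answer: 1.128e+05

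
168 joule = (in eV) 168 joule = 168 J. 1 eV = 1.6021766e-19 J, so 168 J = 168 / 1.6021766e-19 = 1.0485735e+21 eV ≈ 1.049e+21 eV (4 s.f.). Final answer: 1.049e+21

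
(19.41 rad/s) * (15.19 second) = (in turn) 19.41 rad/s is already in rad/s. 15.19 second = 15.19 s. Combine: 19.41 rad/s * 15.19 s = 294.8379 rad. 1 turn = 6.2831853 rad, so 294.8379 rad = 294.8379 / 6.2831853 = 46.924909 turn ≈ 46.92 turn (4 s.f.). Final answer: 46.92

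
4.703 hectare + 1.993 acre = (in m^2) 5.51e+04. Check: 1 hectare = 10000 m^2, so 4.703 hectare = 4.703 * 10000 = 47030 m^2. 1 acre = 4046.8564 m^2, so 1.993 acre = 1.993 * 4046.8564 = 8065.3848 m^2. Sum: 47030 + 8065.3848 = 55095.385 m^2. Result: 55095.385 m^2 ≈ 5.51e+04 m^2 (4 s.f.).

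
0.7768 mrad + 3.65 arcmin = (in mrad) 1.839. Check: 1 mrad = 0.001 rad, so 0.7768 mrad = 0.7768 * 0.001 = 0.0007768 rad. 1 arcmin = 0.00029088821 rad, so 3.65 arcmin = 3.65 * 0.00029088821 = 0.001061742 rad. Sum: 0.0007768 + 0.001061742 = 0.001838542 rad. 1 mrad = 0.001 rad, so 0.001838542 rad = 0.001838542 / 0.001 = 1.838542 mrad ≈ 1.839 mrad (4 s.f.).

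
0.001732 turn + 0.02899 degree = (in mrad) 1 turn = 6.2831853 rad, so 0.001732 turn = 0.001732 * 6.2831853 = 0.010882477 rad. 1 degree = 0.017453293 rad, so 0.02899 degree = 0.02899 * 0.017453293 = 0.00050597095 rad. Sum: 0.010882477 + 0.00050597095 = 0.011388448 rad. 1 mrad = 0.001 rad, so 0.011388448 rad = 0.011388448 / 0.001 = 11.388448 mrad ≈ 11.39 mrad (4 s.f.). Final answer: 11.39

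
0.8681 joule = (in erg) 8.681e+06. Check: 0.8681 joule = 0.8681 J. 1 erg = 1e-07 J, so 0.8681 J = 0.8681 / 1e-07 = 8681000 erg ≈ 8.681e+06 erg (4 s.f.).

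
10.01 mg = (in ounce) 1 mg = 1e-06 kg, so 10.01 mg = 10.01 * 1e-06 = 1.001e-05 kg. 1 ounce = 0.028349523 kg, so 1.001e-05 kg = 1.001e-05 / 0.028349523 = 0.00035309236 ounce ≈ 0.0003531 ounce (4 s.f.). Final answer: 0.0003531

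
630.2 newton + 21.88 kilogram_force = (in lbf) 189.9. Check: 630.2 newton = 630.2 N. 1 kilogram_force = 9.80665 N, so 21.88 kilogram_force = 21.88 * 9.80665 = 214.5695 N. Sum: 630.2 + 214.5695 = 844.7695 N. 1 lbf = 4.4482216 N, so 844.7695 N = 844.7695 / 4.4482216 = 189.91174 lbf ≈ 189.9 lbf (4 s.f.).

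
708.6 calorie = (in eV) 1.85e+22. Check: 1 calorie = 4.184 J, so 708.6 calorie = 708.6 * 4.184 = 2964.7824 J. 1 eV = 1.6021766e-19 J, so 2964.7824 J = 2964.7824 / 1.6021766e-19 = 1.8504716e+22 eV ≈ 1.85e+22 eV (4 s.f.).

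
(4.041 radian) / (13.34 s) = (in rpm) 2.893. Check: 4.041 radian = 4.041 rad. 13.34 s is already in s. Combine: 4.041 rad / 13.34 s = 0.30292354 rad/s. 1 rpm = 0.10471976 rad/s, so 0.30292354 rad/s = 0.30292354 / 0.10471976 = 2.8927067 rpm ≈ 2.893 rpm (4 s.f.).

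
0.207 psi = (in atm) 0.01409. Check: 1 psi = 6894.7573 Pa, so 0.207 psi = 0.207 * 6894.7573 = 1427.2148 Pa. 1 atm = 101325 Pa, so 1427.2148 Pa = 1427.2148 / 101325 = 0.014085515 atm ≈ 0.01409 atm (4 s.f.).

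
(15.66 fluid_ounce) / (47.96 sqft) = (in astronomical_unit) 1 fluid_ounce = 2.957353e-05 m^3, so 15.66 fluid_ounce = 15.66 * 2.957353e-05 = 0.00046312147 m^3. 1 sqft = 0.09290304 m^2, so 47.96 sqft = 47.96 * 0.09290304 = 4.4556298 m^2. Combine: 0.00046312147 m^3 / 4.4556298 m^2 = 0.00010394074 m. 1 astronomical_unit = 1.4959787e+11 m, so 0.00010394074 m = 0.00010394074 / 1.4959787e+11 = 6.9480095e-16 astronomical_unit ≈ 6.948e-16 astronomical_unit (4 s.f.). Final answer: 6.948e-16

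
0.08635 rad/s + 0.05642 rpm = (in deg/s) 0.08635 rad/s is already in rad/s. 1 rpm = 0.10471976 rad/s, so 0.05642 rpm = 0.05642 * 0.10471976 = 0.0059082886 rad/s. Sum: 0.08635 + 0.0059082886 = 0.092258289 rad/s. 1 deg/s = 0.017453293 rad/s, so 0.092258289 rad/s = 0.092258289 / 0.017453293 = 5.2860106 deg/s ≈ 5.286 deg/s (4 s.f.). Final answer: 5.286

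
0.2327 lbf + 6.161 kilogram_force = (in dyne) 1 lbf = 4.4482216 N, so 0.2327 lbf = 0.2327 * 4.4482216 = 1.0351012 N. 1 kilogram_force = 9.80665 N, so 6.161 kilogram_force = 6.161 * 9.80665 = 60.418771 N. Sum: 1.0351012 + 60.418771 = 61.453872 N. 1 dyne = 1e-05 N, so 61.453872 N = 61.453872 / 1e-05 = 6145387.2 dyne ≈ 6.145e+06 dyne (4 s.f.). Final answer: 6.145e+06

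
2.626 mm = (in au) 1 mm = 0.001 m, so 2.626 mm = 2.626 * 0.001 = 0.002626 m. 1 au = 1.4959787e+11 m, so 0.002626 m = 0.002626 / 1.4959787e+11 = 1.7553726e-14 au ≈ 1.755e-14 au (4 s.f.). Final answer: 1.755e-14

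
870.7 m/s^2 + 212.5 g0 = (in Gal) 870.7 m/s^2 is already in m/s^2. 1 g0 = 9.80665 m/s^2, so 212.5 g0 = 212.5 * 9.80665 = 2083.9131 m/s^2. Sum: 870.7 + 2083.9131 = 2954.6131 m/s^2. 1 Gal = 0.01 m/s^2, so 2954.6131 m/s^2 = 2954.6131 / 0.01 = 295461.31 Gal ≈ 2.955e+05 Gal (4 s.f.). Final answer: 2.955e+05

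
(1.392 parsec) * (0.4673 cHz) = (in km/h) 7.226e+14. Check: 1 parsec = 3.0856776e+16 m, so 1.392 parsec = 1.392 * 3.0856776e+16 = 4.2952632e+16 m. 1 cHz = 0.01 Hz, so 0.4673 cHz = 0.4673 * 0.01 = 0.004673 Hz. Combine: 4.2952632e+16 m * 0.004673 Hz = 2.0071765e+14 m/s. 1 km/h = 0.27777778 m/s, so 2.0071765e+14 m/s = 2.0071765e+14 / 0.27777778 = 7.2258354e+14 km/h ≈ 7.226e+14 km/h (4 s.f.).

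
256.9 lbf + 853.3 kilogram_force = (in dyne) 9.511e+08. Check: 1 lbf = 4.4482216 N, so 256.9 lbf = 256.9 * 4.4482216 = 1142.7481 N. 1 kilogram_force = 9.80665 N, so 853.3 kilogram_force = 853.3 * 9.80665 = 8368.0144 N. Sum: 1142.7481 + 8368.0144 = 9510.7626 N. 1 dyne = 1e-05 N, so 9510.7626 N = 9510.7626 / 1e-05 = 9.5107626e+08 dyne ≈ 9.511e+08 dyne (4 s.f.).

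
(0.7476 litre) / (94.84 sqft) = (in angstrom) 1 litre = 0.001 m^3, so 0.7476 litre = 0.7476 * 0.001 = 0.0007476 m^3. 1 sqft = 0.09290304 m^2, so 94.84 sqft = 94.84 * 0.09290304 = 8.8109243 m^2. Combine: 0.0007476 m^3 / 8.8109243 m^2 = 8.4849214e-05 m. 1 angstrom = 1e-10 m, so 8.4849214e-05 m = 8.4849214e-05 / 1e-10 = 848492.14 angstrom ≈ 8.485e+05 angstrom (4 s.f.). Final answer: 8.485e+05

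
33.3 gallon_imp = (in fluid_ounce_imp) 1 gallon_imp = 0.00454609 m^3, so 33.3 gallon_imp = 33.3 * 0.00454609 = 0.1513848 m^3. 1 fluid_ounce_imp = 2.8413063e-05 m^3, so 0.1513848 m^3 = 0.1513848 / 2.8413063e-05 = 5328 fluid_ounce_imp. Final answer: 5328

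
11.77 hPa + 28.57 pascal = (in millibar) 12.06. Check: 1 hPa = 100 Pa, so 11.77 hPa = 11.77 * 100 = 1177 Pa. 28.57 pascal = 28.57 Pa. Sum: 1177 + 28.57 = 1205.57 Pa. 1 millibar = 100 Pa, so 1205.57 Pa = 1205.57 / 100 = 12.0557 millibar ≈ 12.06 millibar (4 s.f.).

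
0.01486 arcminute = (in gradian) 1 arcminute = 0.00029088821 rad, so 0.01486 arcminute = 0.01486 * 0.00029088821 = 4.3225988e-06 rad. 1 gradian = 0.015707963 rad, so 4.3225988e-06 rad = 4.3225988e-06 / 0.015707963 = 0.00027518519 gradian ≈ 0.0002752 gradian (4 s.f.). Final answer: 0.0002752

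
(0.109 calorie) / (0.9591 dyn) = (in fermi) 1 calorie = 4.184 J, so 0.109 calorie = 0.109 * 4.184 = 0.456056 J. 1 dyn = 1e-05 N, so 0.9591 dyn = 0.9591 * 1e-05 = 9.591e-06 N. Combine: 0.456056 J / 9.591e-06 N = 47550.412 m. 1 fermi = 1e-15 m, so 47550.412 m = 47550.412 / 1e-15 = 4.7550412e+19 fermi ≈ 4.755e+19 fermi (4 s.f.). Final answer: 4.755e+19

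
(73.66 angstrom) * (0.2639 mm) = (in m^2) 1 angstrom = 1e-10 m, so 73.66 angstrom = 73.66 * 1e-10 = 7.366e-09 m. 1 mm = 0.001 m, so 0.2639 mm = 0.2639 * 0.001 = 0.0002639 m. Combine: 7.366e-09 m * 0.0002639 m = 1.9438874e-12 m^2. Result: 1.9438874e-12 m^2 ≈ 1.944e-12 m^2 (4 s.f.). Final answer: 1.944e-12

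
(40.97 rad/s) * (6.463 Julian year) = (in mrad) 40.97 rad/s is already in rad/s. 1 Julian year = 31557600 s, so 6.463 Julian year = 6.463 * 31557600 = 2.0395677e+08 s. Combine: 40.97 rad/s * 2.0395677e+08 s = 8.3561088e+09 rad. 1 mrad = 0.001 rad, so 8.3561088e+09 rad = 8.3561088e+09 / 0.001 = 8.3561088e+12 mrad ≈ 8.356e+12 mrad (4 s.f.). Final answer: 8.356e+12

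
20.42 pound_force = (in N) 1 pound_force = 4.4482216 N, so 20.42 pound_force = 20.42 * 4.4482216 = 90.832685 N. Result: 90.832685 N ≈ 90.83 N (4 s.f.). Final answer: 90.83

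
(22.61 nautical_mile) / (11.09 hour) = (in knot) 1 nautical_mile = 1852 m, so 22.61 nautical_mile = 22.61 * 1852 = 41873.72 m. 1 hour = 3600 s, so 11.09 hour = 11.09 * 3600 = 39924 s. Combine: 41873.72 m / 39924 s = 1.0488358 m/s. 1 knot = 0.51444444 m/s, so 1.0488358 m/s = 1.0488358 / 0.51444444 = 2.0387737 knot ≈ 2.039 knot (4 s.f.). Final answer: 2.039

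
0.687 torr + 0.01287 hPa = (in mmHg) 1 torr = 133.32237 Pa, so 0.687 torr = 0.687 * 133.32237 = 91.592467 Pa. 1 hPa = 100 Pa, so 0.01287 hPa = 0.01287 * 100 = 1.287 Pa. Sum: 91.592467 + 1.287 = 92.879467 Pa. 1 mmHg = 133.32237 Pa, so 92.879467 Pa = 92.879467 / 133.32237 = 0.69665329 mmHg ≈ 0.6967 mmHg (4 s.f.). Final answer: 0.6967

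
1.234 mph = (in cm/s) 1 mph = 0.44704 m/s, so 1.234 mph = 1.234 * 0.44704 = 0.55164736 m/s. 1 cm/s = 0.01 m/s, so 0.55164736 m/s = 0.55164736 / 0.01 = 55.164736 cm/s ≈ 55.16 cm/s (4 s.f.). Final answer: 55.16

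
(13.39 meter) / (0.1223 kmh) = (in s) 394.1. Check: 13.39 meter = 13.39 m. 1 kmh = 0.27777778 m/s, so 0.1223 kmh = 0.1223 * 0.27777778 = 0.033972222 m/s. Combine: 13.39 m / 0.033972222 m/s = 394.14554 s. Result: 394.14554 s ≈ 394.1 s (4 s.f.).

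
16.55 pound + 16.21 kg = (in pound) 1 pound = 0.45359237 kg, so 16.55 pound = 16.55 * 0.45359237 = 7.5069537 kg. 16.21 kg is already in kg. Sum: 7.5069537 + 16.21 = 23.716954 kg. 1 pound = 0.45359237 kg, so 23.716954 kg = 23.716954 / 0.45359237 = 52.286933 pound ≈ 52.29 pound (4 s.f.). Final answer: 52.29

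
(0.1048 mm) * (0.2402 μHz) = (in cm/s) 1 mm = 0.001 m, so 0.1048 mm = 0.1048 * 0.001 = 0.0001048 m. 1 μHz = 1e-06 Hz, so 0.2402 μHz = 0.2402 * 1e-06 = 2.402e-07 Hz. Combine: 0.0001048 m * 2.402e-07 Hz = 2.517296e-11 m/s. 1 cm/s = 0.01 m/s, so 2.517296e-11 m/s = 2.517296e-11 / 0.01 = 2.517296e-09 cm/s ≈ 2.517e-09 cm/s (4 s.f.). Final answer: 2.517e-09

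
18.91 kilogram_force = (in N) 185.4. Check: 1 kilogram_force = 9.80665 N, so 18.91 kilogram_force = 18.91 * 9.80665 = 185.44375 N. Result: 185.44375 N ≈ 185.4 N (4 s.f.).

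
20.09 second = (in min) 20.09 second = 20.09 s. 1 min = 60 s, so 20.09 s = 20.09 / 60 = 0.33483333 min ≈ 0.3348 min (4 s.f.). Final answer: 0.3348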